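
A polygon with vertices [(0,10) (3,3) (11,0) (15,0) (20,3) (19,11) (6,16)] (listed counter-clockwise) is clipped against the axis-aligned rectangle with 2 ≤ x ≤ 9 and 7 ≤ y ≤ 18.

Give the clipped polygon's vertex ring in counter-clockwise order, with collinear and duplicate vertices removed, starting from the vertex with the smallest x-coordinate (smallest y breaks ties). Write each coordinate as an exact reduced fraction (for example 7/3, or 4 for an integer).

Clipped polygon: [(2,7) (9,7) (9,193/13) (6,16) (2,12)]

1. After x ≥ 2: [(2,12) (2,16/3) (3,3) (11,0) (15,0) (20,3) (19,11) (6,16)]
2. After x ≤ 9: [(2,12) (2,16/3) (3,3) (9,3/4) (9,193/13) (6,16)]
3. After y ≥ 7: [(2,12) (2,7) (9,7) (9,193/13) (6,16)]
4. After y ≤ 18: [(2,12) (2,7) (9,7) (9,193/13) (6,16)]
5. Canonical ring: [(2,7) (9,7) (9,193/13) (6,16) (2,12)]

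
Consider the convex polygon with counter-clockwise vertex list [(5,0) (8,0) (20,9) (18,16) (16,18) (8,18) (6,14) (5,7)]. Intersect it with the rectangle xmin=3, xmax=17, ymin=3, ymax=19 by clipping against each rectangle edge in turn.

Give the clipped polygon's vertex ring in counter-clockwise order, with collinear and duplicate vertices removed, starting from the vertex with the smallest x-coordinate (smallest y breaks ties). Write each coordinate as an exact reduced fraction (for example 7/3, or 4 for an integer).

Clipped polygon: [(5,3) (12,3) (17,27/4) (17,17) (16,18) (8,18) (6,14) (5,7)]

1. After x ≥ 3: [(5,0) (8,0) (20,9) (18,16) (16,18) (8,18) (6,14) (5,7)]
2. After x ≤ 17: [(5,0) (8,0) (17,27/4) (17,17) (16,18) (8,18) (6,14) (5,7)]
3. After y ≥ 3: [(5,3) (12,3) (17,27/4) (17,17) (16,18) (8,18) (6,14) (5,7)]
4. After y ≤ 19: [(5,3) (12,3) (17,27/4) (17,17) (16,18) (8,18) (6,14) (5,7)]
5. Canonical ring: [(5,3) (12,3) (17,27/4) (17,17) (16,18) (8,18) (6,14) (5,7)]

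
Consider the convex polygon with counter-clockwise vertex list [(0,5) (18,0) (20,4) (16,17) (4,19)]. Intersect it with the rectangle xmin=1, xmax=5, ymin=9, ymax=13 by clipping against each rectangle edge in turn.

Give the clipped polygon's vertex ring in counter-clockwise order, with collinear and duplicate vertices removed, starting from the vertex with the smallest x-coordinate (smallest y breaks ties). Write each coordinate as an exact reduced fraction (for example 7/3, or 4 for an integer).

1. After x ≥ 1: [(1,17/2) (1,85/18) (18,0) (20,4) (16,17) (4,19)]
2. After x ≤ 5: [(1,17/2) (1,85/18) (5,65/18) (5,113/6) (4,19)]
3. After y ≥ 9: [(8/7,9) (5,9) (5,113/6) (4,19)]
4. After y ≤ 13: [(16/7,13) (8/7,9) (5,9) (5,13)]
5. Canonical ring: [(8/7,9) (5,9) (5,13) (16/7,13)]

Clipped polygon: [(8/7,9) (5,9) (5,13) (16/7,13)]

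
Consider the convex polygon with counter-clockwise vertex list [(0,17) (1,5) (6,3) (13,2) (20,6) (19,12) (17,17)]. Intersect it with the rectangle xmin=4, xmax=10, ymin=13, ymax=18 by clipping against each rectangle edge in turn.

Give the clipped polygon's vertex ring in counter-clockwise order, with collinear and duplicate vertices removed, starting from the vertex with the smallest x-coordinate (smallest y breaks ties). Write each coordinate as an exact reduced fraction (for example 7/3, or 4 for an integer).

1. After x ≥ 4: [(4,17) (4,19/5) (6,3) (13,2) (20,6) (19,12) (17,17)]
2. After x ≤ 10: [(10,17) (4,17) (4,19/5) (6,3) (10,17/7)]
3. After y ≥ 13: [(10,13) (10,17) (4,17) (4,13)]
4. After y ≤ 18: [(10,13) (10,17) (4,17) (4,13)]
5. Canonical ring: [(4,13) (10,13) (10,17) (4,17)]

Clipped polygon: [(4,13) (10,13) (10,17) (4,17)]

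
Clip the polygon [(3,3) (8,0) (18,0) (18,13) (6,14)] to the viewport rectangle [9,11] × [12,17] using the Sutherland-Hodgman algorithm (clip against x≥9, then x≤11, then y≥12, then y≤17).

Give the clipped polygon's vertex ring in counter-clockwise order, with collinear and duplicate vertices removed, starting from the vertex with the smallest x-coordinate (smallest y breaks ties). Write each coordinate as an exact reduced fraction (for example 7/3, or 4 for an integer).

1. After x ≥ 9: [(9,0) (18,0) (18,13) (9,55/4)]
2. After x ≤ 11: [(9,0) (11,0) (11,163/12) (9,55/4)]
3. After y ≥ 12: [(9,12) (11,12) (11,163/12) (9,55/4)]
4. After y ≤ 17: [(9,12) (11,12) (11,163/12) (9,55/4)]
5. Canonical ring: [(9,12) (11,12) (11,163/12) (9,55/4)]

Clipped polygon: [(9,12) (11,12) (11,163/12) (9,55/4)]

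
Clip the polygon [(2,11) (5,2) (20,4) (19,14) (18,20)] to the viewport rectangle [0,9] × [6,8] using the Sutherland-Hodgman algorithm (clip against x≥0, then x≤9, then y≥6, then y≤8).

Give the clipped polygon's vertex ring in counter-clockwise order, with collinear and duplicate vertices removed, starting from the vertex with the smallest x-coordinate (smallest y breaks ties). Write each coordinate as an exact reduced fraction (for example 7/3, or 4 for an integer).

Clipped polygon: [(3,8) (11/3,6) (9,6) (9,8)]

1. After x ≥ 0: [(2,11) (5,2) (20,4) (19,14) (18,20)]
2. After x ≤ 9: [(9,239/16) (2,11) (5,2) (9,38/15)]
3. After y ≥ 6: [(9,6) (9,239/16) (2,11) (11/3,6)]
4. After y ≤ 8: [(9,6) (9,8) (3,8) (11/3,6)]
5. Canonical ring: [(3,8) (11/3,6) (9,6) (9,8)]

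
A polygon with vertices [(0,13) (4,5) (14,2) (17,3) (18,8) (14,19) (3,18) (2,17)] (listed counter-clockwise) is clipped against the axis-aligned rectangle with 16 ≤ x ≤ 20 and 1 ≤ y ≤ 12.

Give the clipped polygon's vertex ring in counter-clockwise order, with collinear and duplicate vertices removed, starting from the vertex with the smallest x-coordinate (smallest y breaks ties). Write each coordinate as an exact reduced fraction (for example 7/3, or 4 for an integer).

1. After x ≥ 16: [(16,8/3) (17,3) (18,8) (16,27/2)]
2. After x ≤ 20: [(16,8/3) (17,3) (18,8) (16,27/2)]
3. After y ≥ 1: [(16,8/3) (17,3) (18,8) (16,27/2)]
4. After y ≤ 12: [(16,12) (16,8/3) (17,3) (18,8) (182/11,12)]
5. Canonical ring: [(16,8/3) (17,3) (18,8) (182/11,12) (16,12)]

Clipped polygon: [(16,8/3) (17,3) (18,8) (182/11,12) (16,12)]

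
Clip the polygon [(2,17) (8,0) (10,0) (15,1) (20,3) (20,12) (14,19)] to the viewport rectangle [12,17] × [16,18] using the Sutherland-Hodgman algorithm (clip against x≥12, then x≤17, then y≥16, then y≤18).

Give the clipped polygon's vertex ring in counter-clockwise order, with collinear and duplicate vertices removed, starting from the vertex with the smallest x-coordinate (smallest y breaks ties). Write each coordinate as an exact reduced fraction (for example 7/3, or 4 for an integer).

1. After x ≥ 12: [(12,56/3) (12,2/5) (15,1) (20,3) (20,12) (14,19)]
2. After x ≤ 17: [(12,56/3) (12,2/5) (15,1) (17,9/5) (17,31/2) (14,19)]
3. After y ≥ 16: [(12,56/3) (12,16) (116/7,16) (14,19)]
4. After y ≤ 18: [(12,18) (12,16) (116/7,16) (104/7,18)]
5. Canonical ring: [(12,16) (116/7,16) (104/7,18) (12,18)]

Clipped polygon: [(12,16) (116/7,16) (104/7,18) (12,18)]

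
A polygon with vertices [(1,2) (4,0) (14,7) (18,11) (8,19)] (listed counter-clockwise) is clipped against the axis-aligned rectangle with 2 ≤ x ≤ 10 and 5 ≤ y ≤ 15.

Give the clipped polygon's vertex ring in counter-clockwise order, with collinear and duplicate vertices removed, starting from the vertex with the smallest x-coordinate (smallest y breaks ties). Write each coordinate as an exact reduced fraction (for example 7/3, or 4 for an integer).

Clipped polygon: [(38/17,5) (10,5) (10,15) (108/17,15)]

1. After x ≥ 2: [(2,31/7) (2,4/3) (4,0) (14,7) (18,11) (8,19)]
2. After x ≤ 10: [(2,31/7) (2,4/3) (4,0) (10,21/5) (10,87/5) (8,19)]
3. After y ≥ 5: [(38/17,5) (10,5) (10,87/5) (8,19)]
4. After y ≤ 15: [(108/17,15) (38/17,5) (10,5) (10,15)]
5. Canonical ring: [(38/17,5) (10,5) (10,15) (108/17,15)]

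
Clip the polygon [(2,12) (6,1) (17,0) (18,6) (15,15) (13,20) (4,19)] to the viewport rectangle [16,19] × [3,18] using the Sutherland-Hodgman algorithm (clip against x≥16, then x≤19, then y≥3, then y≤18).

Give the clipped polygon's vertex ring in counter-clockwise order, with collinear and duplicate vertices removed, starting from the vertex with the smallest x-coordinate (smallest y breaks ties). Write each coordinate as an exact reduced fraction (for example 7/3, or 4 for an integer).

Clipped polygon: [(16,3) (35/2,3) (18,6) (16,12)]

1. After x ≥ 16: [(16,1/11) (17,0) (18,6) (16,12)]
2. After x ≤ 19: [(16,1/11) (17,0) (18,6) (16,12)]
3. After y ≥ 3: [(16,3) (35/2,3) (18,6) (16,12)]
4. After y ≤ 18: [(16,3) (35/2,3) (18,6) (16,12)]
5. Canonical ring: [(16,3) (35/2,3) (18,6) (16,12)]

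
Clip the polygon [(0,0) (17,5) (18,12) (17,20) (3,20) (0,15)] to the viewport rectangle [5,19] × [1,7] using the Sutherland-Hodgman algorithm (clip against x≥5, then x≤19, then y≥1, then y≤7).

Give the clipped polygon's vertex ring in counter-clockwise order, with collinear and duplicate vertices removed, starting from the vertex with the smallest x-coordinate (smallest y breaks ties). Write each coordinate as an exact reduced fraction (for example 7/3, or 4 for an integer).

Clipped polygon: [(5,25/17) (17,5) (121/7,7) (5,7)]

1. After x ≥ 5: [(5,25/17) (17,5) (18,12) (17,20) (5,20)]
2. After x ≤ 19: [(5,25/17) (17,5) (18,12) (17,20) (5,20)]
3. After y ≥ 1: [(5,25/17) (17,5) (18,12) (17,20) (5,20)]
4. After y ≤ 7: [(5,7) (5,25/17) (17,5) (121/7,7)]
5. Canonical ring: [(5,25/17) (17,5) (121/7,7) (5,7)]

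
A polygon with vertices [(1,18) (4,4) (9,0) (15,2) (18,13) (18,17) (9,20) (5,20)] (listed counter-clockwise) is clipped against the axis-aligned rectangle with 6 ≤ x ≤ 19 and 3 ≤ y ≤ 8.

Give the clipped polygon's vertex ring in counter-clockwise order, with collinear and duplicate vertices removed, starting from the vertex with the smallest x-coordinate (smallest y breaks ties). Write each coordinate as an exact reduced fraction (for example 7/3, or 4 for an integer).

Clipped polygon: [(6,3) (168/11,3) (183/11,8) (6,8)]

1. After x ≥ 6: [(6,12/5) (9,0) (15,2) (18,13) (18,17) (9,20) (6,20)]
2. After x ≤ 19: [(6,12/5) (9,0) (15,2) (18,13) (18,17) (9,20) (6,20)]
3. After y ≥ 3: [(6,3) (168/11,3) (18,13) (18,17) (9,20) (6,20)]
4. After y ≤ 8: [(6,8) (6,3) (168/11,3) (183/11,8)]
5. Canonical ring: [(6,3) (168/11,3) (183/11,8) (6,8)]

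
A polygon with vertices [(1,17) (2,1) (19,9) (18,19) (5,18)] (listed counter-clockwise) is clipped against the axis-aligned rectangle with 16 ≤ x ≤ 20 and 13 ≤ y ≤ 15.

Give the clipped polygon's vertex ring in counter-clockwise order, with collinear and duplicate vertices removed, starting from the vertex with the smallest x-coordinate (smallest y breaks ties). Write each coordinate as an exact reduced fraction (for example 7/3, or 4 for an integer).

Clipped polygon: [(16,13) (93/5,13) (92/5,15) (16,15)]

1. After x ≥ 16: [(16,129/17) (19,9) (18,19) (16,245/13)]
2. After x ≤ 20: [(16,129/17) (19,9) (18,19) (16,245/13)]
3. After y ≥ 13: [(16,13) (93/5,13) (18,19) (16,245/13)]
4. After y ≤ 15: [(16,15) (16,13) (93/5,13) (92/5,15)]
5. Canonical ring: [(16,13) (93/5,13) (92/5,15) (16,15)]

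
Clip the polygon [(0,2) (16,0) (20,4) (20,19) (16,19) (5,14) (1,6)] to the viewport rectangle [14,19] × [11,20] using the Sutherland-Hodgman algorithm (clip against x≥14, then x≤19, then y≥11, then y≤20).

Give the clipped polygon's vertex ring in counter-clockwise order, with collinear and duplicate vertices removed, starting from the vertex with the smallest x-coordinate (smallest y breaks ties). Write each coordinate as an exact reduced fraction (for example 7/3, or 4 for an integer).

Clipped polygon: [(14,11) (19,11) (19,19) (16,19) (14,199/11)]

1. After x ≥ 14: [(14,1/4) (16,0) (20,4) (20,19) (16,19) (14,199/11)]
2. After x ≤ 19: [(14,1/4) (16,0) (19,3) (19,19) (16,19) (14,199/11)]
3. After y ≥ 11: [(14,11) (19,11) (19,19) (16,19) (14,199/11)]
4. After y ≤ 20: [(14,11) (19,11) (19,19) (16,19) (14,199/11)]
5. Canonical ring: [(14,11) (19,11) (19,19) (16,19) (14,199/11)]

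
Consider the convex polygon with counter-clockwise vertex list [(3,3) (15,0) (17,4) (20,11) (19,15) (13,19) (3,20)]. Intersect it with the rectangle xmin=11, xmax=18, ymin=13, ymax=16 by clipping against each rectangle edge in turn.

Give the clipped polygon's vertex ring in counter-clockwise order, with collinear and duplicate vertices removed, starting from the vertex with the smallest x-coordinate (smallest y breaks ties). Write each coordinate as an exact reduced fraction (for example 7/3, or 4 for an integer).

1. After x ≥ 11: [(11,1) (15,0) (17,4) (20,11) (19,15) (13,19) (11,96/5)]
2. After x ≤ 18: [(11,1) (15,0) (17,4) (18,19/3) (18,47/3) (13,19) (11,96/5)]
3. After y ≥ 13: [(11,13) (18,13) (18,47/3) (13,19) (11,96/5)]
4. After y ≤ 16: [(11,16) (11,13) (18,13) (18,47/3) (35/2,16)]
5. Canonical ring: [(11,13) (18,13) (18,47/3) (35/2,16) (11,16)]

Clipped polygon: [(11,13) (18,13) (18,47/3) (35/2,16) (11,16)]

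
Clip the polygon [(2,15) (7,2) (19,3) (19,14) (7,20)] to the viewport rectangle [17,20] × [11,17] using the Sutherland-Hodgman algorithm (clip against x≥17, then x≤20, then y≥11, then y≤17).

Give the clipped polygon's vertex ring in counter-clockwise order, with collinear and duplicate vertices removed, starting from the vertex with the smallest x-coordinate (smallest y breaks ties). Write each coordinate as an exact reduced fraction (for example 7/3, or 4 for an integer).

Clipped polygon: [(17,11) (19,11) (19,14) (17,15)]

1. After x ≥ 17: [(17,17/6) (19,3) (19,14) (17,15)]
2. After x ≤ 20: [(17,17/6) (19,3) (19,14) (17,15)]
3. After y ≥ 11: [(17,11) (19,11) (19,14) (17,15)]
4. After y ≤ 17: [(17,11) (19,11) (19,14) (17,15)]
5. Canonical ring: [(17,11) (19,11) (19,14) (17,15)]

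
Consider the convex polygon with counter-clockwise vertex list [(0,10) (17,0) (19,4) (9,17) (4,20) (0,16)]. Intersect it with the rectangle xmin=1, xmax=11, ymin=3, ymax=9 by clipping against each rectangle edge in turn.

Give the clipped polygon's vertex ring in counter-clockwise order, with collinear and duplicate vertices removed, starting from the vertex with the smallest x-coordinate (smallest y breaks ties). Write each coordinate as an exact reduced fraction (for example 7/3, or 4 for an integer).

Clipped polygon: [(17/10,9) (11,60/17) (11,9)]

1. After x ≥ 1: [(1,160/17) (17,0) (19,4) (9,17) (4,20) (1,17)]
2. After x ≤ 11: [(1,160/17) (11,60/17) (11,72/5) (9,17) (4,20) (1,17)]
3. After y ≥ 3: [(1,160/17) (11,60/17) (11,72/5) (9,17) (4,20) (1,17)]
4. After y ≤ 9: [(17/10,9) (11,60/17) (11,9)]
5. Canonical ring: [(17/10,9) (11,60/17) (11,9)]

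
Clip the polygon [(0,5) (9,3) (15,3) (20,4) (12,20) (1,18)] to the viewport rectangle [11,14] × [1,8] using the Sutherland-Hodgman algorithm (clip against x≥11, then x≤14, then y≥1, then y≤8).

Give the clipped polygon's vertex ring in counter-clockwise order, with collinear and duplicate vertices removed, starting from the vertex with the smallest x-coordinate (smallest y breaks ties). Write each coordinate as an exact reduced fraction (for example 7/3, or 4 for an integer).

Clipped polygon: [(11,3) (14,3) (14,8) (11,8)]

1. After x ≥ 11: [(11,3) (15,3) (20,4) (12,20) (11,218/11)]
2. After x ≤ 14: [(11,3) (14,3) (14,16) (12,20) (11,218/11)]
3. After y ≥ 1: [(11,3) (14,3) (14,16) (12,20) (11,218/11)]
4. After y ≤ 8: [(11,8) (11,3) (14,3) (14,8)]
5. Canonical ring: [(11,3) (14,3) (14,8) (11,8)]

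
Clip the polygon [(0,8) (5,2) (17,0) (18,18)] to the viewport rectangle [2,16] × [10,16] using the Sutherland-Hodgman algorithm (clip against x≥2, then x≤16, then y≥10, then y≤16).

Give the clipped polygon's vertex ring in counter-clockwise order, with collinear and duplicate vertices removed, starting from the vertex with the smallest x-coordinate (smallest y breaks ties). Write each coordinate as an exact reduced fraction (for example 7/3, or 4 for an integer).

1. After x ≥ 2: [(2,82/9) (2,28/5) (5,2) (17,0) (18,18)]
2. After x ≤ 16: [(16,152/9) (2,82/9) (2,28/5) (5,2) (16,1/6)]
3. After y ≥ 10: [(16,10) (16,152/9) (18/5,10)]
4. After y ≤ 16: [(16,10) (16,16) (72/5,16) (18/5,10)]
5. Canonical ring: [(18/5,10) (16,10) (16,16) (72/5,16)]

Clipped polygon: [(18/5,10) (16,10) (16,16) (72/5,16)]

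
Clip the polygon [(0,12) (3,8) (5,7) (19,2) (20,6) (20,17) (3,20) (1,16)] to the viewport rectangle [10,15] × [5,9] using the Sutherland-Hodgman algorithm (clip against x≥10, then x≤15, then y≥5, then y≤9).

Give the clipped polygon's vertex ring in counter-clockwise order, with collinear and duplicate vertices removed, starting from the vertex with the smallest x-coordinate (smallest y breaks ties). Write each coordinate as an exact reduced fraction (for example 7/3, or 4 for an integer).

1. After x ≥ 10: [(10,73/14) (19,2) (20,6) (20,17) (10,319/17)]
2. After x ≤ 15: [(10,73/14) (15,24/7) (15,304/17) (10,319/17)]
3. After y ≥ 5: [(10,73/14) (53/5,5) (15,5) (15,304/17) (10,319/17)]
4. After y ≤ 9: [(10,9) (10,73/14) (53/5,5) (15,5) (15,9)]
5. Canonical ring: [(10,73/14) (53/5,5) (15,5) (15,9) (10,9)]

Clipped polygon: [(10,73/14) (53/5,5) (15,5) (15,9) (10,9)]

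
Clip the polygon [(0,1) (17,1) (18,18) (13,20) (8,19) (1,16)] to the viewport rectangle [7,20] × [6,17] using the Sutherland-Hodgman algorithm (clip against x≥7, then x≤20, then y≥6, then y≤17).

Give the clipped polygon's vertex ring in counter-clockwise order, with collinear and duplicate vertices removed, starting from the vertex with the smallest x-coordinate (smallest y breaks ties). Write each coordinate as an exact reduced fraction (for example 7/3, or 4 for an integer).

1. After x ≥ 7: [(7,1) (17,1) (18,18) (13,20) (8,19) (7,130/7)]
2. After x ≤ 20: [(7,1) (17,1) (18,18) (13,20) (8,19) (7,130/7)]
3. After y ≥ 6: [(7,6) (294/17,6) (18,18) (13,20) (8,19) (7,130/7)]
4. After y ≤ 17: [(7,17) (7,6) (294/17,6) (305/17,17)]
5. Canonical ring: [(7,6) (294/17,6) (305/17,17) (7,17)]

Clipped polygon: [(7,6) (294/17,6) (305/17,17) (7,17)]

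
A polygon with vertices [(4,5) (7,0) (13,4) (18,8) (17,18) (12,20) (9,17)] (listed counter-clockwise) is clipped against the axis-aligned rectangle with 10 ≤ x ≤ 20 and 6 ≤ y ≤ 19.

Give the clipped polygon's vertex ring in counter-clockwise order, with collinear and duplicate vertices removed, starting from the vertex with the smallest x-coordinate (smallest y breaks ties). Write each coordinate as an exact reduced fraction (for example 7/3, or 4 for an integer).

Clipped polygon: [(10,6) (31/2,6) (18,8) (17,18) (29/2,19) (11,19) (10,18)]

1. After x ≥ 10: [(10,2) (13,4) (18,8) (17,18) (12,20) (10,18)]
2. After x ≤ 20: [(10,2) (13,4) (18,8) (17,18) (12,20) (10,18)]
3. After y ≥ 6: [(10,6) (31/2,6) (18,8) (17,18) (12,20) (10,18)]
4. After y ≤ 19: [(10,6) (31/2,6) (18,8) (17,18) (29/2,19) (11,19) (10,18)]
5. Canonical ring: [(10,6) (31/2,6) (18,8) (17,18) (29/2,19) (11,19) (10,18)]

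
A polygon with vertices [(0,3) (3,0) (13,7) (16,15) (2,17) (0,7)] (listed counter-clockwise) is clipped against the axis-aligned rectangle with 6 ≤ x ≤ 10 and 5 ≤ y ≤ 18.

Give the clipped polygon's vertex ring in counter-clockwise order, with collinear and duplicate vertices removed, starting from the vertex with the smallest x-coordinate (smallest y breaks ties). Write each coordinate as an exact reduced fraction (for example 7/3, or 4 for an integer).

Clipped polygon: [(6,5) (10,5) (10,111/7) (6,115/7)]

1. After x ≥ 6: [(6,21/10) (13,7) (16,15) (6,115/7)]
2. After x ≤ 10: [(6,21/10) (10,49/10) (10,111/7) (6,115/7)]
3. After y ≥ 5: [(6,5) (10,5) (10,111/7) (6,115/7)]
4. After y ≤ 18: [(6,5) (10,5) (10,111/7) (6,115/7)]
5. Canonical ring: [(6,5) (10,5) (10,111/7) (6,115/7)]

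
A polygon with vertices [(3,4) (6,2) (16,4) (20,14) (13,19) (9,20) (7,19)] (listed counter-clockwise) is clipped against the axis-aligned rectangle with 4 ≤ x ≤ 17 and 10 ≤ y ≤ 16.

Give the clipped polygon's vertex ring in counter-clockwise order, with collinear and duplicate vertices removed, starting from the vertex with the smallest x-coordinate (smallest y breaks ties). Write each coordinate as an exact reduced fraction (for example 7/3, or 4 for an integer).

Clipped polygon: [(23/5,10) (17,10) (17,16) (31/5,16)]

1. After x ≥ 4: [(4,31/4) (4,10/3) (6,2) (16,4) (20,14) (13,19) (9,20) (7,19)]
2. After x ≤ 17: [(4,31/4) (4,10/3) (6,2) (16,4) (17,13/2) (17,113/7) (13,19) (9,20) (7,19)]
3. After y ≥ 10: [(23/5,10) (17,10) (17,113/7) (13,19) (9,20) (7,19)]
4. After y ≤ 16: [(31/5,16) (23/5,10) (17,10) (17,16)]
5. Canonical ring: [(23/5,10) (17,10) (17,16) (31/5,16)]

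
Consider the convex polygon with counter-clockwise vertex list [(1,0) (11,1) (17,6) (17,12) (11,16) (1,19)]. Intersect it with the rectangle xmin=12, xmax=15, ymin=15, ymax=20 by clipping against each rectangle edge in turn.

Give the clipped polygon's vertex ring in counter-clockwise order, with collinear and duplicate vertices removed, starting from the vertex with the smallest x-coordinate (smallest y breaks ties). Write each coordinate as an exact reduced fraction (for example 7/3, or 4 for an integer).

1. After x ≥ 12: [(12,11/6) (17,6) (17,12) (12,46/3)]
2. After x ≤ 15: [(12,11/6) (15,13/3) (15,40/3) (12,46/3)]
3. After y ≥ 15: [(12,15) (25/2,15) (12,46/3)]
4. After y ≤ 20: [(12,15) (25/2,15) (12,46/3)]
5. Canonical ring: [(12,15) (25/2,15) (12,46/3)]

Clipped polygon: [(12,15) (25/2,15) (12,46/3)]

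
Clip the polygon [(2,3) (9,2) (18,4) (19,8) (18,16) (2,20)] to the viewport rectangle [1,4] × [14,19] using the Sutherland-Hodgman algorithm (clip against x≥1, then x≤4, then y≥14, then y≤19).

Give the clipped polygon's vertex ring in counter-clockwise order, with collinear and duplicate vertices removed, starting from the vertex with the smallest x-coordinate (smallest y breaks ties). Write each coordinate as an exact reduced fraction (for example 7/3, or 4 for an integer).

1. After x ≥ 1: [(2,3) (9,2) (18,4) (19,8) (18,16) (2,20)]
2. After x ≤ 4: [(2,3) (4,19/7) (4,39/2) (2,20)]
3. After y ≥ 14: [(2,14) (4,14) (4,39/2) (2,20)]
4. After y ≤ 19: [(2,19) (2,14) (4,14) (4,19)]
5. Canonical ring: [(2,14) (4,14) (4,19) (2,19)]

Clipped polygon: [(2,14) (4,14) (4,19) (2,19)]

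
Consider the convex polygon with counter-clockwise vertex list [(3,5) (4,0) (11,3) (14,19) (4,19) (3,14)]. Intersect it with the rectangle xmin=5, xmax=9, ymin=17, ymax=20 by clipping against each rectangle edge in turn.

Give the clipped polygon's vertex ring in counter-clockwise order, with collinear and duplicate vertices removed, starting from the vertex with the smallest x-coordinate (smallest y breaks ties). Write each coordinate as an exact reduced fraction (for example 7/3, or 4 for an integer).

1. After x ≥ 5: [(5,3/7) (11,3) (14,19) (5,19)]
2. After x ≤ 9: [(5,3/7) (9,15/7) (9,19) (5,19)]
3. After y ≥ 17: [(5,17) (9,17) (9,19) (5,19)]
4. After y ≤ 20: [(5,17) (9,17) (9,19) (5,19)]
5. Canonical ring: [(5,17) (9,17) (9,19) (5,19)]

Clipped polygon: [(5,17) (9,17) (9,19) (5,19)]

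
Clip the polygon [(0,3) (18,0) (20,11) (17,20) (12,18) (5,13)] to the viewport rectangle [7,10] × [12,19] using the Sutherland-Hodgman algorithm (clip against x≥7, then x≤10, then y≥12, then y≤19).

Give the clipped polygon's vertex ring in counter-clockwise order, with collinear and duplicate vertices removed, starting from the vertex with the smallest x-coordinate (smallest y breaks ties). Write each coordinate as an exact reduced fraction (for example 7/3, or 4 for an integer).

Clipped polygon: [(7,12) (10,12) (10,116/7) (7,101/7)]

1. After x ≥ 7: [(7,11/6) (18,0) (20,11) (17,20) (12,18) (7,101/7)]
2. After x ≤ 10: [(7,11/6) (10,4/3) (10,116/7) (7,101/7)]
3. After y ≥ 12: [(7,12) (10,12) (10,116/7) (7,101/7)]
4. After y ≤ 19: [(7,12) (10,12) (10,116/7) (7,101/7)]
5. Canonical ring: [(7,12) (10,12) (10,116/7) (7,101/7)]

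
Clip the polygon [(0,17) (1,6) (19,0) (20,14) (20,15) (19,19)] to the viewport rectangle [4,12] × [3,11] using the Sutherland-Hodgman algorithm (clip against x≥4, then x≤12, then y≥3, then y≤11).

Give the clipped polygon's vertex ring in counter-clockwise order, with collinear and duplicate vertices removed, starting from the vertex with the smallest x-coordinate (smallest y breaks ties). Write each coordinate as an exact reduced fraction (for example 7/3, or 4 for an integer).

Clipped polygon: [(4,5) (10,3) (12,3) (12,11) (4,11)]

1. After x ≥ 4: [(4,331/19) (4,5) (19,0) (20,14) (20,15) (19,19)]
2. After x ≤ 12: [(12,347/19) (4,331/19) (4,5) (12,7/3)]
3. After y ≥ 3: [(12,3) (12,347/19) (4,331/19) (4,5) (10,3)]
4. After y ≤ 11: [(12,3) (12,11) (4,11) (4,5) (10,3)]
5. Canonical ring: [(4,5) (10,3) (12,3) (12,11) (4,11)]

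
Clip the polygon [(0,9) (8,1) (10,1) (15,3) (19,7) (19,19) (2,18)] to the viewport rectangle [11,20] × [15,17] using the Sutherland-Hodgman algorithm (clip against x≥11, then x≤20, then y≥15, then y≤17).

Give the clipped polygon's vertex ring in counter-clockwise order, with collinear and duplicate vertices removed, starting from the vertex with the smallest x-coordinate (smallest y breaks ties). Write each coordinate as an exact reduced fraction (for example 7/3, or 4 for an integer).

1. After x ≥ 11: [(11,7/5) (15,3) (19,7) (19,19) (11,315/17)]
2. After x ≤ 20: [(11,7/5) (15,3) (19,7) (19,19) (11,315/17)]
3. After y ≥ 15: [(11,15) (19,15) (19,19) (11,315/17)]
4. After y ≤ 17: [(11,17) (11,15) (19,15) (19,17)]
5. Canonical ring: [(11,15) (19,15) (19,17) (11,17)]

Clipped polygon: [(11,15) (19,15) (19,17) (11,17)]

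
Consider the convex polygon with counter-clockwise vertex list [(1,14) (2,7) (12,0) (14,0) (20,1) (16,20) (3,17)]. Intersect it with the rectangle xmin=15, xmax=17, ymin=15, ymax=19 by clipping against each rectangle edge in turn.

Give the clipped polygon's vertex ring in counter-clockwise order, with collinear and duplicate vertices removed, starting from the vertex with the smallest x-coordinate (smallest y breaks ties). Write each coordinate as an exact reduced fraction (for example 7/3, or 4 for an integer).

1. After x ≥ 15: [(15,1/6) (20,1) (16,20) (15,257/13)]
2. After x ≤ 17: [(15,1/6) (17,1/2) (17,61/4) (16,20) (15,257/13)]
3. After y ≥ 15: [(15,15) (17,15) (17,61/4) (16,20) (15,257/13)]
4. After y ≤ 19: [(15,19) (15,15) (17,15) (17,61/4) (308/19,19)]
5. Canonical ring: [(15,15) (17,15) (17,61/4) (308/19,19) (15,19)]

Clipped polygon: [(15,15) (17,15) (17,61/4) (308/19,19) (15,19)]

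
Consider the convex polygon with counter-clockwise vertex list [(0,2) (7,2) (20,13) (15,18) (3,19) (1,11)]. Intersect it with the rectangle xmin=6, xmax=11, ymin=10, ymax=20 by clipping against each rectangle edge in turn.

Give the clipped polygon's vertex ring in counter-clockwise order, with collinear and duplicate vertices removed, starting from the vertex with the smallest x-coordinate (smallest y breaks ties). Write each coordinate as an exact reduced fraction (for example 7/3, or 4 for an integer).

1. After x ≥ 6: [(6,2) (7,2) (20,13) (15,18) (6,75/4)]
2. After x ≤ 11: [(6,2) (7,2) (11,70/13) (11,55/3) (6,75/4)]
3. After y ≥ 10: [(6,10) (11,10) (11,55/3) (6,75/4)]
4. After y ≤ 20: [(6,10) (11,10) (11,55/3) (6,75/4)]
5. Canonical ring: [(6,10) (11,10) (11,55/3) (6,75/4)]

Clipped polygon: [(6,10) (11,10) (11,55/3) (6,75/4)]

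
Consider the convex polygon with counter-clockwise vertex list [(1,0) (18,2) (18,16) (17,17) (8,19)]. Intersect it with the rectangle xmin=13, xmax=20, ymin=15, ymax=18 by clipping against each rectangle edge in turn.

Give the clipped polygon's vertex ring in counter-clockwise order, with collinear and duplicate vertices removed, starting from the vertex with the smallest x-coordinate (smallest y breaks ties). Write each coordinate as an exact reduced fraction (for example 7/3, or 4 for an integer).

Clipped polygon: [(13,15) (18,15) (18,16) (17,17) (13,161/9)]

1. After x ≥ 13: [(13,24/17) (18,2) (18,16) (17,17) (13,161/9)]
2. After x ≤ 20: [(13,24/17) (18,2) (18,16) (17,17) (13,161/9)]
3. After y ≥ 15: [(13,15) (18,15) (18,16) (17,17) (13,161/9)]
4. After y ≤ 18: [(13,15) (18,15) (18,16) (17,17) (13,161/9)]
5. Canonical ring: [(13,15) (18,15) (18,16) (17,17) (13,161/9)]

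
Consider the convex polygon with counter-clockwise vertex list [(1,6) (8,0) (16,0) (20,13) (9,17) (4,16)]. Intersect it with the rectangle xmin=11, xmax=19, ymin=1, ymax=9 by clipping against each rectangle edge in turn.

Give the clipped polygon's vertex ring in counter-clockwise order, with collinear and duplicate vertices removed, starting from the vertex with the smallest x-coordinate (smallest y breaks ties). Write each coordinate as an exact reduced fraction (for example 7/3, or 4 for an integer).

Clipped polygon: [(11,1) (212/13,1) (244/13,9) (11,9)]

1. After x ≥ 11: [(11,0) (16,0) (20,13) (11,179/11)]
2. After x ≤ 19: [(11,0) (16,0) (19,39/4) (19,147/11) (11,179/11)]
3. After y ≥ 1: [(11,1) (212/13,1) (19,39/4) (19,147/11) (11,179/11)]
4. After y ≤ 9: [(11,9) (11,1) (212/13,1) (244/13,9)]
5. Canonical ring: [(11,1) (212/13,1) (244/13,9) (11,9)]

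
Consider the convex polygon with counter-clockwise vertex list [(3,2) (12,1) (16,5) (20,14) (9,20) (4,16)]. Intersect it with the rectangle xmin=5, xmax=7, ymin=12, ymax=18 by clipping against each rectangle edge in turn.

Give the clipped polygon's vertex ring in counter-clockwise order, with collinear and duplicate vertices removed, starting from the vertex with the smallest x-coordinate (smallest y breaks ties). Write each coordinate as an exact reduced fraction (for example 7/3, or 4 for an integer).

1. After x ≥ 5: [(5,16/9) (12,1) (16,5) (20,14) (9,20) (5,84/5)]
2. After x ≤ 7: [(5,16/9) (7,14/9) (7,92/5) (5,84/5)]
3. After y ≥ 12: [(5,12) (7,12) (7,92/5) (5,84/5)]
4. After y ≤ 18: [(5,12) (7,12) (7,18) (13/2,18) (5,84/5)]
5. Canonical ring: [(5,12) (7,12) (7,18) (13/2,18) (5,84/5)]

Clipped polygon: [(5,12) (7,12) (7,18) (13/2,18) (5,84/5)]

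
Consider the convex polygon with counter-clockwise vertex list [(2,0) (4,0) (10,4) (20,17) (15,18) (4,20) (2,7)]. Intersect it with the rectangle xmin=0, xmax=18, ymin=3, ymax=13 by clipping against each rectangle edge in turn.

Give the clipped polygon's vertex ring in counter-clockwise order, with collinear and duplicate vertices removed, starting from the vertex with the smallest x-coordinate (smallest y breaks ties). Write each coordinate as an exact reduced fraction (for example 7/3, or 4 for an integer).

Clipped polygon: [(2,3) (17/2,3) (10,4) (220/13,13) (38/13,13) (2,7)]

1. After x ≥ 0: [(2,0) (4,0) (10,4) (20,17) (15,18) (4,20) (2,7)]
2. After x ≤ 18: [(2,0) (4,0) (10,4) (18,72/5) (18,87/5) (15,18) (4,20) (2,7)]
3. After y ≥ 3: [(2,3) (17/2,3) (10,4) (18,72/5) (18,87/5) (15,18) (4,20) (2,7)]
4. After y ≤ 13: [(2,3) (17/2,3) (10,4) (220/13,13) (38/13,13) (2,7)]
5. Canonical ring: [(2,3) (17/2,3) (10,4) (220/13,13) (38/13,13) (2,7)]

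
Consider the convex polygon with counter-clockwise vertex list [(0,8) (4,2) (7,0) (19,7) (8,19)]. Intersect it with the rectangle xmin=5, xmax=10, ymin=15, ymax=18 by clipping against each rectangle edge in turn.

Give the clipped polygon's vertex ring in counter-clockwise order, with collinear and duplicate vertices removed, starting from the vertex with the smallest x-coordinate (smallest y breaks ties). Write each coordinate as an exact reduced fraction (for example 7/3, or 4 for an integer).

1. After x ≥ 5: [(5,119/8) (5,4/3) (7,0) (19,7) (8,19)]
2. After x ≤ 10: [(5,119/8) (5,4/3) (7,0) (10,7/4) (10,185/11) (8,19)]
3. After y ≥ 15: [(56/11,15) (10,15) (10,185/11) (8,19)]
4. After y ≤ 18: [(80/11,18) (56/11,15) (10,15) (10,185/11) (107/12,18)]
5. Canonical ring: [(56/11,15) (10,15) (10,185/11) (107/12,18) (80/11,18)]

Clipped polygon: [(56/11,15) (10,15) (10,185/11) (107/12,18) (80/11,18)]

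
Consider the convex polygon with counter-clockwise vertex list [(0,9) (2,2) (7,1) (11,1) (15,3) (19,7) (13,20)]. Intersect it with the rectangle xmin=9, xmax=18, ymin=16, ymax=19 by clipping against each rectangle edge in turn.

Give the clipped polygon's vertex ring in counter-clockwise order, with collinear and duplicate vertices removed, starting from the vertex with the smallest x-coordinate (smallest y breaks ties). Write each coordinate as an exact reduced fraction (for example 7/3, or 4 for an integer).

1. After x ≥ 9: [(9,216/13) (9,1) (11,1) (15,3) (19,7) (13,20)]
2. After x ≤ 18: [(9,216/13) (9,1) (11,1) (15,3) (18,6) (18,55/6) (13,20)]
3. After y ≥ 16: [(9,216/13) (9,16) (193/13,16) (13,20)]
4. After y ≤ 19: [(130/11,19) (9,216/13) (9,16) (193/13,16) (175/13,19)]
5. Canonical ring: [(9,16) (193/13,16) (175/13,19) (130/11,19) (9,216/13)]

Clipped polygon: [(9,16) (193/13,16) (175/13,19) (130/11,19) (9,216/13)]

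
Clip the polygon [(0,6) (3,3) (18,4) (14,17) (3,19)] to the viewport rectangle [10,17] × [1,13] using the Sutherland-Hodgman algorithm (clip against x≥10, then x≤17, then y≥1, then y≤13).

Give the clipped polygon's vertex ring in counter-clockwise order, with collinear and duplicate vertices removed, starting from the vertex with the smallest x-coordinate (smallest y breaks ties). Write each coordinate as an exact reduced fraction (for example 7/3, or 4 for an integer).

Clipped polygon: [(10,52/15) (17,59/15) (17,29/4) (198/13,13) (10,13)]

1. After x ≥ 10: [(10,52/15) (18,4) (14,17) (10,195/11)]
2. After x ≤ 17: [(10,52/15) (17,59/15) (17,29/4) (14,17) (10,195/11)]
3. After y ≥ 1: [(10,52/15) (17,59/15) (17,29/4) (14,17) (10,195/11)]
4. After y ≤ 13: [(10,13) (10,52/15) (17,59/15) (17,29/4) (198/13,13)]
5. Canonical ring: [(10,52/15) (17,59/15) (17,29/4) (198/13,13) (10,13)]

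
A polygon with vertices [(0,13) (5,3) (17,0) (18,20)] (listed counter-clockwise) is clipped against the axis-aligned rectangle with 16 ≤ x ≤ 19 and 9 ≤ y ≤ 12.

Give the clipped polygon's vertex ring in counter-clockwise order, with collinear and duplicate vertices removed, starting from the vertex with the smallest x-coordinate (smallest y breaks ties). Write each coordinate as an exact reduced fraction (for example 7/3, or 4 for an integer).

1. After x ≥ 16: [(16,173/9) (16,1/4) (17,0) (18,20)]
2. After x ≤ 19: [(16,173/9) (16,1/4) (17,0) (18,20)]
3. After y ≥ 9: [(16,173/9) (16,9) (349/20,9) (18,20)]
4. After y ≤ 12: [(16,12) (16,9) (349/20,9) (88/5,12)]
5. Canonical ring: [(16,9) (349/20,9) (88/5,12) (16,12)]

Clipped polygon: [(16,9) (349/20,9) (88/5,12) (16,12)]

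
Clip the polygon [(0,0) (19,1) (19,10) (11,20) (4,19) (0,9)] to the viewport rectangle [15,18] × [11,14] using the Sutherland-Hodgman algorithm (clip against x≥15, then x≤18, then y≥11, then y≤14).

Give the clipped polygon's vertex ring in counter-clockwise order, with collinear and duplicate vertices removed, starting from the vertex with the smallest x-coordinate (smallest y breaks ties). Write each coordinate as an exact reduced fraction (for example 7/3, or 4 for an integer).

Clipped polygon: [(15,11) (18,11) (18,45/4) (79/5,14) (15,14)]

1. After x ≥ 15: [(15,15/19) (19,1) (19,10) (15,15)]
2. After x ≤ 18: [(15,15/19) (18,18/19) (18,45/4) (15,15)]
3. After y ≥ 11: [(15,11) (18,11) (18,45/4) (15,15)]
4. After y ≤ 14: [(15,14) (15,11) (18,11) (18,45/4) (79/5,14)]
5. Canonical ring: [(15,11) (18,11) (18,45/4) (79/5,14) (15,14)]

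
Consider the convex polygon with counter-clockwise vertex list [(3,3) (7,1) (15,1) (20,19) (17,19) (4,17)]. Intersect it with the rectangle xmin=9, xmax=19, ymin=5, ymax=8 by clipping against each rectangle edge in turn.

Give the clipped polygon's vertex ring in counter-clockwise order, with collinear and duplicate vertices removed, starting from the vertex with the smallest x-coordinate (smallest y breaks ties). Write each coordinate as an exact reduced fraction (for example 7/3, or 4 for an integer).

1. After x ≥ 9: [(9,1) (15,1) (20,19) (17,19) (9,231/13)]
2. After x ≤ 19: [(9,1) (15,1) (19,77/5) (19,19) (17,19) (9,231/13)]
3. After y ≥ 5: [(9,5) (145/9,5) (19,77/5) (19,19) (17,19) (9,231/13)]
4. After y ≤ 8: [(9,8) (9,5) (145/9,5) (305/18,8)]
5. Canonical ring: [(9,5) (145/9,5) (305/18,8) (9,8)]

Clipped polygon: [(9,5) (145/9,5) (305/18,8) (9,8)]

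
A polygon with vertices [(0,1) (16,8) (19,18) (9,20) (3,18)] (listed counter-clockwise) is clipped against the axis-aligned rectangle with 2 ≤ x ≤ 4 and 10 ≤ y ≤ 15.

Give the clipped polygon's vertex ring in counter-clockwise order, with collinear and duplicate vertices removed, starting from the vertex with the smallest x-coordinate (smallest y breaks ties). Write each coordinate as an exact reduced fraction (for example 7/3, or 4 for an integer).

Clipped polygon: [(2,10) (4,10) (4,15) (42/17,15) (2,37/3)]

1. After x ≥ 2: [(2,37/3) (2,15/8) (16,8) (19,18) (9,20) (3,18)]
2. After x ≤ 4: [(2,37/3) (2,15/8) (4,11/4) (4,55/3) (3,18)]
3. After y ≥ 10: [(2,37/3) (2,10) (4,10) (4,55/3) (3,18)]
4. After y ≤ 15: [(42/17,15) (2,37/3) (2,10) (4,10) (4,15)]
5. Canonical ring: [(2,10) (4,10) (4,15) (42/17,15) (2,37/3)]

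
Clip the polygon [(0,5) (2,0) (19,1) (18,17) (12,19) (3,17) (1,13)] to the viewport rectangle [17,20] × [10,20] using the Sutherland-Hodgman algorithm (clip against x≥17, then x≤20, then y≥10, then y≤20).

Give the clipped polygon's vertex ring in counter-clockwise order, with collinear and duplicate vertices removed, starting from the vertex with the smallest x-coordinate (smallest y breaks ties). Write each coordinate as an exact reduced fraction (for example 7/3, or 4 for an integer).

1. After x ≥ 17: [(17,15/17) (19,1) (18,17) (17,52/3)]
2. After x ≤ 20: [(17,15/17) (19,1) (18,17) (17,52/3)]
3. After y ≥ 10: [(17,10) (295/16,10) (18,17) (17,52/3)]
4. After y ≤ 20: [(17,10) (295/16,10) (18,17) (17,52/3)]
5. Canonical ring: [(17,10) (295/16,10) (18,17) (17,52/3)]

Clipped polygon: [(17,10) (295/16,10) (18,17) (17,52/3)]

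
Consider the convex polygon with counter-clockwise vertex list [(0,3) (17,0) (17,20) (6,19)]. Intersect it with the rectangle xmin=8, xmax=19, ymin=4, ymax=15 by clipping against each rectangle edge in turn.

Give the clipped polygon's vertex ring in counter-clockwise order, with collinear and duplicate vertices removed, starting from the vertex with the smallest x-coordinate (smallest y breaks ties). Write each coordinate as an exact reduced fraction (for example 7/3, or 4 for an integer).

1. After x ≥ 8: [(8,27/17) (17,0) (17,20) (8,211/11)]
2. After x ≤ 19: [(8,27/17) (17,0) (17,20) (8,211/11)]
3. After y ≥ 4: [(8,4) (17,4) (17,20) (8,211/11)]
4. After y ≤ 15: [(8,15) (8,4) (17,4) (17,15)]
5. Canonical ring: [(8,4) (17,4) (17,15) (8,15)]

Clipped polygon: [(8,4) (17,4) (17,15) (8,15)]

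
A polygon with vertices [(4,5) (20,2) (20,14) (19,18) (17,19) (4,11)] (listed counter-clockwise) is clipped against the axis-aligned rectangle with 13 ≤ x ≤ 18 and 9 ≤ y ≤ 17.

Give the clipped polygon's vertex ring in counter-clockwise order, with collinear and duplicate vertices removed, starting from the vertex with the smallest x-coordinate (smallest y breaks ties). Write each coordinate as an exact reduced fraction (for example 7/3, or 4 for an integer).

Clipped polygon: [(13,9) (18,9) (18,17) (55/4,17) (13,215/13)]

1. After x ≥ 13: [(13,53/16) (20,2) (20,14) (19,18) (17,19) (13,215/13)]
2. After x ≤ 18: [(13,53/16) (18,19/8) (18,37/2) (17,19) (13,215/13)]
3. After y ≥ 9: [(13,9) (18,9) (18,37/2) (17,19) (13,215/13)]
4. After y ≤ 17: [(13,9) (18,9) (18,17) (55/4,17) (13,215/13)]
5. Canonical ring: [(13,9) (18,9) (18,17) (55/4,17) (13,215/13)]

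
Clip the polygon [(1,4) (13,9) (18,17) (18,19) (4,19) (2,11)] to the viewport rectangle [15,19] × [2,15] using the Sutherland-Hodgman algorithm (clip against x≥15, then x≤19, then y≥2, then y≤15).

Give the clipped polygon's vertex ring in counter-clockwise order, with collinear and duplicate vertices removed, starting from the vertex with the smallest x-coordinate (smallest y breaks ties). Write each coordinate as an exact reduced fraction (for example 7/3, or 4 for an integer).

1. After x ≥ 15: [(15,61/5) (18,17) (18,19) (15,19)]
2. After x ≤ 19: [(15,61/5) (18,17) (18,19) (15,19)]
3. After y ≥ 2: [(15,61/5) (18,17) (18,19) (15,19)]
4. After y ≤ 15: [(15,15) (15,61/5) (67/4,15)]
5. Canonical ring: [(15,61/5) (67/4,15) (15,15)]

Clipped polygon: [(15,61/5) (67/4,15) (15,15)]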